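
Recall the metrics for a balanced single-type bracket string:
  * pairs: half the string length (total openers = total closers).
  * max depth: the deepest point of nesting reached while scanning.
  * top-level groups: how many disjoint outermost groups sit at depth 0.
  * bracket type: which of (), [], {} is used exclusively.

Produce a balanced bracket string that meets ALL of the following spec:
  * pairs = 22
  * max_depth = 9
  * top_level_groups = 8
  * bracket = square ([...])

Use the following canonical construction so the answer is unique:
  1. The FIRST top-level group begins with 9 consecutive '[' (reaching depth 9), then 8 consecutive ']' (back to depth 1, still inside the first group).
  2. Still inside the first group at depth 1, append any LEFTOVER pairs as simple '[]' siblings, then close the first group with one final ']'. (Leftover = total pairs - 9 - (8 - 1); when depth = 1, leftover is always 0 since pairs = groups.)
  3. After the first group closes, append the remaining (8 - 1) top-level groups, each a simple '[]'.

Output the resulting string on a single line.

Answer: [[[[[[[[[]]]]]]]][][][][][][]][][][][][][][]

Derivation:
Spec: pairs=22 depth=9 groups=8
Leftover pairs = 22 - 9 - (8-1) = 6
First group: deep chain of depth 9 + 6 sibling pairs
Remaining 7 groups: simple '[]' each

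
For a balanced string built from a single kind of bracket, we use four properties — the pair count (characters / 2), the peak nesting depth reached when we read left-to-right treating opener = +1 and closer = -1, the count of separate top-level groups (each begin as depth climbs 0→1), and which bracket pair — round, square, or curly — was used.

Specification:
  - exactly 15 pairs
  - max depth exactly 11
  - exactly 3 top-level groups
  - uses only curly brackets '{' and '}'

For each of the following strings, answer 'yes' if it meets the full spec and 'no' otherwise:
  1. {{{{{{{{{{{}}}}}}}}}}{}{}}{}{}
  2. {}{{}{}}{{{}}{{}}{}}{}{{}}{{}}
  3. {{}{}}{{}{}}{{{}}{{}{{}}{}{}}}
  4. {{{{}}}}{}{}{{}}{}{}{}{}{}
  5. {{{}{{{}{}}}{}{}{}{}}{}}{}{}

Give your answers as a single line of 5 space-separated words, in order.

String 1 '{{{{{{{{{{{}}}}}}}}}}{}{}}{}{}': depth seq [1 2 3 4 5 6 7 8 9 10 11 10 9 8 7 6 5 4 3 2 1 2 1 2 1 0 1 0 1 0]
  -> pairs=15 depth=11 groups=3 -> yes
String 2 '{}{{}{}}{{{}}{{}}{}}{}{{}}{{}}': depth seq [1 0 1 2 1 2 1 0 1 2 3 2 1 2 3 2 1 2 1 0 1 0 1 2 1 0 1 2 1 0]
  -> pairs=15 depth=3 groups=6 -> no
String 3 '{{}{}}{{}{}}{{{}}{{}{{}}{}{}}}': depth seq [1 2 1 2 1 0 1 2 1 2 1 0 1 2 3 2 1 2 3 2 3 4 3 2 3 2 3 2 1 0]
  -> pairs=15 depth=4 groups=3 -> no
String 4 '{{{{}}}}{}{}{{}}{}{}{}{}{}': depth seq [1 2 3 4 3 2 1 0 1 0 1 0 1 2 1 0 1 0 1 0 1 0 1 0 1 0]
  -> pairs=13 depth=4 groups=9 -> no
String 5 '{{{}{{{}{}}}{}{}{}{}}{}}{}{}': depth seq [1 2 3 2 3 4 5 4 5 4 3 2 3 2 3 2 3 2 3 2 1 2 1 0 1 0 1 0]
  -> pairs=14 depth=5 groups=3 -> no

Answer: yes no no no no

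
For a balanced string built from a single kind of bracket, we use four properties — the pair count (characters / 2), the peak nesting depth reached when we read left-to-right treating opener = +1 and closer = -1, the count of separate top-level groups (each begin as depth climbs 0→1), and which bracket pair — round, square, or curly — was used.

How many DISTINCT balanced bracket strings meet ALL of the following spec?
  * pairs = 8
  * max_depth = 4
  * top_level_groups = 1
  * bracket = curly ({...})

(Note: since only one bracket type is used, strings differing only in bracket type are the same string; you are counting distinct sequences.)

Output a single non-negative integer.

Answer: 169

Derivation:
Spec: pairs=8 depth=4 groups=1
Count(depth <= 4) = 233
Count(depth <= 3) = 64
Count(depth == 4) = 233 - 64 = 169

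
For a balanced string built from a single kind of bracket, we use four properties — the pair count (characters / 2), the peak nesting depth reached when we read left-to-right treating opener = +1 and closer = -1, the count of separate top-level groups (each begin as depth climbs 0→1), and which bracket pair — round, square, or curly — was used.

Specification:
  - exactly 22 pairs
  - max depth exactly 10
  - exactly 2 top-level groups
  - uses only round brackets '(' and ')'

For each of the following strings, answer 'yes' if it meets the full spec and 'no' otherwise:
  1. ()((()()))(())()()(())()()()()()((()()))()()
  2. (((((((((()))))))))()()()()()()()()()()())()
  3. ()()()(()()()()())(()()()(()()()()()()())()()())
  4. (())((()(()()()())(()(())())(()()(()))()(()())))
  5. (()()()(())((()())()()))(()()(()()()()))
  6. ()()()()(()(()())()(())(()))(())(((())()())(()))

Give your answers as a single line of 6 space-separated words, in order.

Answer: no yes no no no no

Derivation:
String 1 '()((()()))(())()()(())()()()()()((()()))()()': depth seq [1 0 1 2 3 2 3 2 1 0 1 2 1 0 1 0 1 0 1 2 1 0 1 0 1 0 1 0 1 0 1 0 1 2 3 2 3 2 1 0 1 0 1 0]
  -> pairs=22 depth=3 groups=14 -> no
String 2 '(((((((((()))))))))()()()()()()()()()()())()': depth seq [1 2 3 4 5 6 7 8 9 10 9 8 7 6 5 4 3 2 1 2 1 2 1 2 1 2 1 2 1 2 1 2 1 2 1 2 1 2 1 2 1 0 1 0]
  -> pairs=22 depth=10 groups=2 -> yes
String 3 '()()()(()()()()())(()()()(()()()()()()())()()())': depth seq [1 0 1 0 1 0 1 2 1 2 1 2 1 2 1 2 1 0 1 2 1 2 1 2 1 2 3 2 3 2 3 2 3 2 3 2 3 2 3 2 1 2 1 2 1 2 1 0]
  -> pairs=24 depth=3 groups=5 -> no
String 4 '(())((()(()()()())(()(())())(()()(()))()(()())))': depth seq [1 2 1 0 1 2 3 2 3 4 3 4 3 4 3 4 3 2 3 4 3 4 5 4 3 4 3 2 3 4 3 4 3 4 5 4 3 2 3 2 3 4 3 4 3 2 1 0]
  -> pairs=24 depth=5 groups=2 -> no
String 5 '(()()()(())((()())()()))(()()(()()()()))': depth seq [1 2 1 2 1 2 1 2 3 2 1 2 3 4 3 4 3 2 3 2 3 2 1 0 1 2 1 2 1 2 3 2 3 2 3 2 3 2 1 0]
  -> pairs=20 depth=4 groups=2 -> no
String 6 '()()()()(()(()())()(())(()))(())(((())()())(()))': depth seq [1 0 1 0 1 0 1 0 1 2 1 2 3 2 3 2 1 2 1 2 3 2 1 2 3 2 1 0 1 2 1 0 1 2 3 4 3 2 3 2 3 2 1 2 3 2 1 0]
  -> pairs=24 depth=4 groups=7 -> no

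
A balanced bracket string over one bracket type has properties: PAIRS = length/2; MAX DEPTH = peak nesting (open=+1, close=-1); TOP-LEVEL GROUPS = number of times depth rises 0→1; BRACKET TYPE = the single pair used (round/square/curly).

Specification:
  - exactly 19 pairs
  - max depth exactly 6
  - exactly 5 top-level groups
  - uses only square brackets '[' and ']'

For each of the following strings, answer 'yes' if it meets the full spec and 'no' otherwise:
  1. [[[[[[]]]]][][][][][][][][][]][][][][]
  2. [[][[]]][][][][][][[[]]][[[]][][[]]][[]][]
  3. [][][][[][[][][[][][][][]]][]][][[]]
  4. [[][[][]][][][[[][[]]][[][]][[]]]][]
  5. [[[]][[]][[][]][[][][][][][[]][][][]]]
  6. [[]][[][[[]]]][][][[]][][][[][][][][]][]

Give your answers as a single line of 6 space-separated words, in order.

Answer: yes no no no no no

Derivation:
String 1 '[[[[[[]]]]][][][][][][][][][]][][][][]': depth seq [1 2 3 4 5 6 5 4 3 2 1 2 1 2 1 2 1 2 1 2 1 2 1 2 1 2 1 2 1 0 1 0 1 0 1 0 1 0]
  -> pairs=19 depth=6 groups=5 -> yes
String 2 '[[][[]]][][][][][][[[]]][[[]][][[]]][[]][]': depth seq [1 2 1 2 3 2 1 0 1 0 1 0 1 0 1 0 1 0 1 2 3 2 1 0 1 2 3 2 1 2 1 2 3 2 1 0 1 2 1 0 1 0]
  -> pairs=21 depth=3 groups=10 -> no
String 3 '[][][][[][[][][[][][][][]]][]][][[]]': depth seq [1 0 1 0 1 0 1 2 1 2 3 2 3 2 3 4 3 4 3 4 3 4 3 4 3 2 1 2 1 0 1 0 1 2 1 0]
  -> pairs=18 depth=4 groups=6 -> no
String 4 '[[][[][]][][][[[][[]]][[][]][[]]]][]': depth seq [1 2 1 2 3 2 3 2 1 2 1 2 1 2 3 4 3 4 5 4 3 2 3 4 3 4 3 2 3 4 3 2 1 0 1 0]
  -> pairs=18 depth=5 groups=2 -> no
String 5 '[[[]][[]][[][]][[][][][][][[]][][][]]]': depth seq [1 2 3 2 1 2 3 2 1 2 3 2 3 2 1 2 3 2 3 2 3 2 3 2 3 2 3 4 3 2 3 2 3 2 3 2 1 0]
  -> pairs=19 depth=4 groups=1 -> no
String 6 '[[]][[][[[]]]][][][[]][][][[][][][][]][]': depth seq [1 2 1 0 1 2 1 2 3 4 3 2 1 0 1 0 1 0 1 2 1 0 1 0 1 0 1 2 1 2 1 2 1 2 1 2 1 0 1 0]
  -> pairs=20 depth=4 groups=9 -> no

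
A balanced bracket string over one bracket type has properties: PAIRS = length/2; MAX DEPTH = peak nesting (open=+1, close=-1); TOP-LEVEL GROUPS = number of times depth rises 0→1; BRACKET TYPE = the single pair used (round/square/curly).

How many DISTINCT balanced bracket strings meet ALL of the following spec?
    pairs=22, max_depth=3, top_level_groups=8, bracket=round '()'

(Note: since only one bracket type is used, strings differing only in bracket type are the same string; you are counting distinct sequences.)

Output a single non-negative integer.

Answer: 62479048

Derivation:
Spec: pairs=22 depth=3 groups=8
Count(depth <= 3) = 62595328
Count(depth <= 2) = 116280
Count(depth == 3) = 62595328 - 116280 = 62479048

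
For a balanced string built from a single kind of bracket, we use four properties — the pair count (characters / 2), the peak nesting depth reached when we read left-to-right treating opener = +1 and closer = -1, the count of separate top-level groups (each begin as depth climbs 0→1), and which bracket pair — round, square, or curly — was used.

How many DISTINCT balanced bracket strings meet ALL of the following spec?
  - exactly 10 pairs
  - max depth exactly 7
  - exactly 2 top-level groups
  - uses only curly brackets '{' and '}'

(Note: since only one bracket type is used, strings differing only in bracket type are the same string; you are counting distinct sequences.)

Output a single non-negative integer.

Answer: 176

Derivation:
Spec: pairs=10 depth=7 groups=2
Count(depth <= 7) = 4832
Count(depth <= 6) = 4656
Count(depth == 7) = 4832 - 4656 = 176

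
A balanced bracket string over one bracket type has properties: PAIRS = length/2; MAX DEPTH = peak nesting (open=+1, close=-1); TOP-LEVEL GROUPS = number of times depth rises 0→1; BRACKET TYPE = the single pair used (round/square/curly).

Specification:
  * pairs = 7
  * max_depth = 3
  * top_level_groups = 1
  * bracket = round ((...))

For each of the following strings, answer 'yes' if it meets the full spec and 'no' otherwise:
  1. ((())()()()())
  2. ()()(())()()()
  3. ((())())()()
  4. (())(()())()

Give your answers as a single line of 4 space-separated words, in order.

String 1 '((())()()()())': depth seq [1 2 3 2 1 2 1 2 1 2 1 2 1 0]
  -> pairs=7 depth=3 groups=1 -> yes
String 2 '()()(())()()()': depth seq [1 0 1 0 1 2 1 0 1 0 1 0 1 0]
  -> pairs=7 depth=2 groups=6 -> no
String 3 '((())())()()': depth seq [1 2 3 2 1 2 1 0 1 0 1 0]
  -> pairs=6 depth=3 groups=3 -> no
String 4 '(())(()())()': depth seq [1 2 1 0 1 2 1 2 1 0 1 0]
  -> pairs=6 depth=2 groups=3 -> no

Answer: yes no no no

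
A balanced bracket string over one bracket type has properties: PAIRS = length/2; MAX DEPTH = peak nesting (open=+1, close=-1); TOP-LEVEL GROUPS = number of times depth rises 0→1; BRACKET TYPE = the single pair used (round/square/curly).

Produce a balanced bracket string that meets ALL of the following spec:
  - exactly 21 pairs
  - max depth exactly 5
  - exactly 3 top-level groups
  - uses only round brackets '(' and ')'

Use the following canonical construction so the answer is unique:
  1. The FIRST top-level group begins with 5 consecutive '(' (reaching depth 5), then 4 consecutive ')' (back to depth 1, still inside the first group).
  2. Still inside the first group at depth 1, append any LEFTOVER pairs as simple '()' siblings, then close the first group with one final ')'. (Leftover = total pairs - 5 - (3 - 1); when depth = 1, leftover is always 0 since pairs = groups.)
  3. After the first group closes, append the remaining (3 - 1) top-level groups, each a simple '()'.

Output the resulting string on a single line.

Answer: ((((())))()()()()()()()()()()()()()())()()

Derivation:
Spec: pairs=21 depth=5 groups=3
Leftover pairs = 21 - 5 - (3-1) = 14
First group: deep chain of depth 5 + 14 sibling pairs
Remaining 2 groups: simple '()' each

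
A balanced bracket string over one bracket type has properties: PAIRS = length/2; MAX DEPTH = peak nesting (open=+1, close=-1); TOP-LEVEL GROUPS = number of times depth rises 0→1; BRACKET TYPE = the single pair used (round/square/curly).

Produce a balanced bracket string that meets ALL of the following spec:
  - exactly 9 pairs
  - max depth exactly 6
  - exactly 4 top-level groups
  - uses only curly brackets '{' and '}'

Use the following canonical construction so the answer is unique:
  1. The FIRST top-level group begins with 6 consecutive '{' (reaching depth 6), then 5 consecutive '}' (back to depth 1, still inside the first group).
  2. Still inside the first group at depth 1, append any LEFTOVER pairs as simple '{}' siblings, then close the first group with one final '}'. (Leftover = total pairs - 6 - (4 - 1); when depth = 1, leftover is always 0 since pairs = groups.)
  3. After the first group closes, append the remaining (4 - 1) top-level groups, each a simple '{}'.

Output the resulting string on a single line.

Spec: pairs=9 depth=6 groups=4
Leftover pairs = 9 - 6 - (4-1) = 0
First group: deep chain of depth 6 + 0 sibling pairs
Remaining 3 groups: simple '{}' each

Answer: {{{{{{}}}}}}{}{}{}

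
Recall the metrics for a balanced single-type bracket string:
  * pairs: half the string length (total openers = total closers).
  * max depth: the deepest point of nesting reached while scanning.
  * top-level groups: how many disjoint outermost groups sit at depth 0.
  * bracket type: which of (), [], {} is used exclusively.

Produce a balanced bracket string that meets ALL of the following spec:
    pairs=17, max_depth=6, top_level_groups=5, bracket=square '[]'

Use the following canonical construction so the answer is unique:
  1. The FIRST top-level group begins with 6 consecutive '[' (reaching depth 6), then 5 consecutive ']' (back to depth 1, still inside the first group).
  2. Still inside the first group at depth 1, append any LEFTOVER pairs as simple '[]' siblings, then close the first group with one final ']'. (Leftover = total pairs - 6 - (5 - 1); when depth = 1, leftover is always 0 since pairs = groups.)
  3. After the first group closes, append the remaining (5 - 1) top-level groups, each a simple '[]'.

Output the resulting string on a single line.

Answer: [[[[[[]]]]][][][][][][][]][][][][]

Derivation:
Spec: pairs=17 depth=6 groups=5
Leftover pairs = 17 - 6 - (5-1) = 7
First group: deep chain of depth 6 + 7 sibling pairs
Remaining 4 groups: simple '[]' each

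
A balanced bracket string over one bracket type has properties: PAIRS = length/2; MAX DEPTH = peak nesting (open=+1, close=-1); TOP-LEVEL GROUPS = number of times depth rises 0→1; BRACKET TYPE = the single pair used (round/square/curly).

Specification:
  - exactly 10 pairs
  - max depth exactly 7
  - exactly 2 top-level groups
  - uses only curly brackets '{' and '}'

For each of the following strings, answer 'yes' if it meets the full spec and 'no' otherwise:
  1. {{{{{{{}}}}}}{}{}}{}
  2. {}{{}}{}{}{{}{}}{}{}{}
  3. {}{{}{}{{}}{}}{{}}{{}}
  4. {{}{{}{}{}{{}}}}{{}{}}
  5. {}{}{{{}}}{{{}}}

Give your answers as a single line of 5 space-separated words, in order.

Answer: yes no no no no

Derivation:
String 1 '{{{{{{{}}}}}}{}{}}{}': depth seq [1 2 3 4 5 6 7 6 5 4 3 2 1 2 1 2 1 0 1 0]
  -> pairs=10 depth=7 groups=2 -> yes
String 2 '{}{{}}{}{}{{}{}}{}{}{}': depth seq [1 0 1 2 1 0 1 0 1 0 1 2 1 2 1 0 1 0 1 0 1 0]
  -> pairs=11 depth=2 groups=8 -> no
String 3 '{}{{}{}{{}}{}}{{}}{{}}': depth seq [1 0 1 2 1 2 1 2 3 2 1 2 1 0 1 2 1 0 1 2 1 0]
  -> pairs=11 depth=3 groups=4 -> no
String 4 '{{}{{}{}{}{{}}}}{{}{}}': depth seq [1 2 1 2 3 2 3 2 3 2 3 4 3 2 1 0 1 2 1 2 1 0]
  -> pairs=11 depth=4 groups=2 -> no
String 5 '{}{}{{{}}}{{{}}}': depth seq [1 0 1 0 1 2 3 2 1 0 1 2 3 2 1 0]
  -> pairs=8 depth=3 groups=4 -> no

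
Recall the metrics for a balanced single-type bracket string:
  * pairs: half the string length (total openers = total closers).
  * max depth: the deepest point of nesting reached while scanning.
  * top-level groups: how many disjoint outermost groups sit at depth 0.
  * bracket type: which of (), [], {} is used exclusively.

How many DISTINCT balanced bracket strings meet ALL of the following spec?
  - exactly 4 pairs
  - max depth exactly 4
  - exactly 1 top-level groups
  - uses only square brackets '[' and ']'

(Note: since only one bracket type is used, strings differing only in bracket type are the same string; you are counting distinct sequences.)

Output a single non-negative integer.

Spec: pairs=4 depth=4 groups=1
Count(depth <= 4) = 5
Count(depth <= 3) = 4
Count(depth == 4) = 5 - 4 = 1

Answer: 1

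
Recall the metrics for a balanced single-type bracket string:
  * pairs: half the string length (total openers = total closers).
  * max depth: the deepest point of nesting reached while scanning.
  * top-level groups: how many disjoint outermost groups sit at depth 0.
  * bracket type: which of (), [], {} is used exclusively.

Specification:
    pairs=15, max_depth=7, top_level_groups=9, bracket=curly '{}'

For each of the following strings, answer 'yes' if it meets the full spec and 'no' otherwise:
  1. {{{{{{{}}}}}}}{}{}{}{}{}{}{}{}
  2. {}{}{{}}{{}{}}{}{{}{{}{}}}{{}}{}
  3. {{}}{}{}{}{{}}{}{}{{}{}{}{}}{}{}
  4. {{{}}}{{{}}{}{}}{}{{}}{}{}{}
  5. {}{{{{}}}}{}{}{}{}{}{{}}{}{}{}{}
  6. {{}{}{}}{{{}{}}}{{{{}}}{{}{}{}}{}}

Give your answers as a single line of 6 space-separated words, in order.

String 1 '{{{{{{{}}}}}}}{}{}{}{}{}{}{}{}': depth seq [1 2 3 4 5 6 7 6 5 4 3 2 1 0 1 0 1 0 1 0 1 0 1 0 1 0 1 0 1 0]
  -> pairs=15 depth=7 groups=9 -> yes
String 2 '{}{}{{}}{{}{}}{}{{}{{}{}}}{{}}{}': depth seq [1 0 1 0 1 2 1 0 1 2 1 2 1 0 1 0 1 2 1 2 3 2 3 2 1 0 1 2 1 0 1 0]
  -> pairs=16 depth=3 groups=8 -> no
String 3 '{{}}{}{}{}{{}}{}{}{{}{}{}{}}{}{}': depth seq [1 2 1 0 1 0 1 0 1 0 1 2 1 0 1 0 1 0 1 2 1 2 1 2 1 2 1 0 1 0 1 0]
  -> pairs=16 depth=2 groups=10 -> no
String 4 '{{{}}}{{{}}{}{}}{}{{}}{}{}{}': depth seq [1 2 3 2 1 0 1 2 3 2 1 2 1 2 1 0 1 0 1 2 1 0 1 0 1 0 1 0]
  -> pairs=14 depth=3 groups=7 -> no
String 5 '{}{{{{}}}}{}{}{}{}{}{{}}{}{}{}{}': depth seq [1 0 1 2 3 4 3 2 1 0 1 0 1 0 1 0 1 0 1 0 1 2 1 0 1 0 1 0 1 0 1 0]
  -> pairs=16 depth=4 groups=12 -> no
String 6 '{{}{}{}}{{{}{}}}{{{{}}}{{}{}{}}{}}': depth seq [1 2 1 2 1 2 1 0 1 2 3 2 3 2 1 0 1 2 3 4 3 2 1 2 3 2 3 2 3 2 1 2 1 0]
  -> pairs=17 depth=4 groups=3 -> no

Answer: yes no no no no no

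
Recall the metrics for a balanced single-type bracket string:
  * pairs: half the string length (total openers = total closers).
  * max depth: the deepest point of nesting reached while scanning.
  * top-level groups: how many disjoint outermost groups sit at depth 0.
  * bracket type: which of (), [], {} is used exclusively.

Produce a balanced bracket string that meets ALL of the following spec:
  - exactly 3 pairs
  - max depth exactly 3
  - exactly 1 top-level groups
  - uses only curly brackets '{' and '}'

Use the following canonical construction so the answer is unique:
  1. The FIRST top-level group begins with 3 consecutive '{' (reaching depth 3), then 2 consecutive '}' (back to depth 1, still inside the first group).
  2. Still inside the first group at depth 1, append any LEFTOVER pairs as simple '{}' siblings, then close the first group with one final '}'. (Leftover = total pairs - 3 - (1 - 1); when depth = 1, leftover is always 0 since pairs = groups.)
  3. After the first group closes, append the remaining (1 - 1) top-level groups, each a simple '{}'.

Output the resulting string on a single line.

Answer: {{{}}}

Derivation:
Spec: pairs=3 depth=3 groups=1
Leftover pairs = 3 - 3 - (1-1) = 0
First group: deep chain of depth 3 + 0 sibling pairs
Remaining 0 groups: simple '{}' each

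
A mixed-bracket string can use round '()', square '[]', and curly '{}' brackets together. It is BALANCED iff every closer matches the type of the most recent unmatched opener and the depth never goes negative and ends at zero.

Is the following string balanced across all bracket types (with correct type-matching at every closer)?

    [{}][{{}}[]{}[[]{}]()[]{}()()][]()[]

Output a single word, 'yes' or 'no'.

pos 0: push '['; stack = [
pos 1: push '{'; stack = [{
pos 2: '}' matches '{'; pop; stack = [
pos 3: ']' matches '['; pop; stack = (empty)
pos 4: push '['; stack = [
pos 5: push '{'; stack = [{
pos 6: push '{'; stack = [{{
pos 7: '}' matches '{'; pop; stack = [{
pos 8: '}' matches '{'; pop; stack = [
pos 9: push '['; stack = [[
pos 10: ']' matches '['; pop; stack = [
pos 11: push '{'; stack = [{
pos 12: '}' matches '{'; pop; stack = [
pos 13: push '['; stack = [[
pos 14: push '['; stack = [[[
pos 15: ']' matches '['; pop; stack = [[
pos 16: push '{'; stack = [[{
pos 17: '}' matches '{'; pop; stack = [[
pos 18: ']' matches '['; pop; stack = [
pos 19: push '('; stack = [(
pos 20: ')' matches '('; pop; stack = [
pos 21: push '['; stack = [[
pos 22: ']' matches '['; pop; stack = [
pos 23: push '{'; stack = [{
pos 24: '}' matches '{'; pop; stack = [
pos 25: push '('; stack = [(
pos 26: ')' matches '('; pop; stack = [
pos 27: push '('; stack = [(
pos 28: ')' matches '('; pop; stack = [
pos 29: ']' matches '['; pop; stack = (empty)
pos 30: push '['; stack = [
pos 31: ']' matches '['; pop; stack = (empty)
pos 32: push '('; stack = (
pos 33: ')' matches '('; pop; stack = (empty)
pos 34: push '['; stack = [
pos 35: ']' matches '['; pop; stack = (empty)
end: stack empty → VALID
Verdict: properly nested → yes

Answer: yes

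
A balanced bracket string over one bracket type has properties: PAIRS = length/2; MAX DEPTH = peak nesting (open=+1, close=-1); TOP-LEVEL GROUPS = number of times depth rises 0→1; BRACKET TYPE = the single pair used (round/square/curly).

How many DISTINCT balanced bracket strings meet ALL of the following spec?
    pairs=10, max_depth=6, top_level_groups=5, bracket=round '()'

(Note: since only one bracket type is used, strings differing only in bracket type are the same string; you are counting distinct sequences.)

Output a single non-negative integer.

Answer: 5

Derivation:
Spec: pairs=10 depth=6 groups=5
Count(depth <= 6) = 1001
Count(depth <= 5) = 996
Count(depth == 6) = 1001 - 996 = 5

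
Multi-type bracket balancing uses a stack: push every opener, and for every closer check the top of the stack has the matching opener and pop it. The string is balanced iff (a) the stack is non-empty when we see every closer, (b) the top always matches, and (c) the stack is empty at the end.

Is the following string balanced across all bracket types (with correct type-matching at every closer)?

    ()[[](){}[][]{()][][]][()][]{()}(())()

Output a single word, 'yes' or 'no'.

Answer: no

Derivation:
pos 0: push '('; stack = (
pos 1: ')' matches '('; pop; stack = (empty)
pos 2: push '['; stack = [
pos 3: push '['; stack = [[
pos 4: ']' matches '['; pop; stack = [
pos 5: push '('; stack = [(
pos 6: ')' matches '('; pop; stack = [
pos 7: push '{'; stack = [{
pos 8: '}' matches '{'; pop; stack = [
pos 9: push '['; stack = [[
pos 10: ']' matches '['; pop; stack = [
pos 11: push '['; stack = [[
pos 12: ']' matches '['; pop; stack = [
pos 13: push '{'; stack = [{
pos 14: push '('; stack = [{(
pos 15: ')' matches '('; pop; stack = [{
pos 16: saw closer ']' but top of stack is '{' (expected '}') → INVALID
Verdict: type mismatch at position 16: ']' closes '{' → no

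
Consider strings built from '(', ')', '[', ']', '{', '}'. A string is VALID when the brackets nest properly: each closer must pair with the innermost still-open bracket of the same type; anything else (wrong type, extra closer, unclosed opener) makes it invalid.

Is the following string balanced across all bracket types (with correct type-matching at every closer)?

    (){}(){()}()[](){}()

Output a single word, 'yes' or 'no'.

pos 0: push '('; stack = (
pos 1: ')' matches '('; pop; stack = (empty)
pos 2: push '{'; stack = {
pos 3: '}' matches '{'; pop; stack = (empty)
pos 4: push '('; stack = (
pos 5: ')' matches '('; pop; stack = (empty)
pos 6: push '{'; stack = {
pos 7: push '('; stack = {(
pos 8: ')' matches '('; pop; stack = {
pos 9: '}' matches '{'; pop; stack = (empty)
pos 10: push '('; stack = (
pos 11: ')' matches '('; pop; stack = (empty)
pos 12: push '['; stack = [
pos 13: ']' matches '['; pop; stack = (empty)
pos 14: push '('; stack = (
pos 15: ')' matches '('; pop; stack = (empty)
pos 16: push '{'; stack = {
pos 17: '}' matches '{'; pop; stack = (empty)
pos 18: push '('; stack = (
pos 19: ')' matches '('; pop; stack = (empty)
end: stack empty → VALID
Verdict: properly nested → yes

Answer: yes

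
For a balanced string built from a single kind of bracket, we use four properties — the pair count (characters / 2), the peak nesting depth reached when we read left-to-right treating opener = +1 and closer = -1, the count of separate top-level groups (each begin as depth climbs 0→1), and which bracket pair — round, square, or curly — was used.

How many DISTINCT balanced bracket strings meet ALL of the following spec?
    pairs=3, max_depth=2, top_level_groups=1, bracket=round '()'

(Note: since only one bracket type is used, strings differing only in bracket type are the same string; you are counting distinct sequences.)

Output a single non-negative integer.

Answer: 1

Derivation:
Spec: pairs=3 depth=2 groups=1
Count(depth <= 2) = 1
Count(depth <= 1) = 0
Count(depth == 2) = 1 - 0 = 1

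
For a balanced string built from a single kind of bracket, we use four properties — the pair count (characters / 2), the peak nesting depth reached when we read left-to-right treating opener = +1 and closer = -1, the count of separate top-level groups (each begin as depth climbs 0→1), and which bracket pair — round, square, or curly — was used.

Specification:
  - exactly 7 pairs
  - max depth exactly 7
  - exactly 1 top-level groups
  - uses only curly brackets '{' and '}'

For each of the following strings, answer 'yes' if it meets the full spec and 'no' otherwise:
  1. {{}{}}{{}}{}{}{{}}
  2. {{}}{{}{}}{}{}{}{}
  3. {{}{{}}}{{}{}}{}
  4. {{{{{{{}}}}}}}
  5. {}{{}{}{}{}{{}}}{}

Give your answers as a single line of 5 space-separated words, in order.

String 1 '{{}{}}{{}}{}{}{{}}': depth seq [1 2 1 2 1 0 1 2 1 0 1 0 1 0 1 2 1 0]
  -> pairs=9 depth=2 groups=5 -> no
String 2 '{{}}{{}{}}{}{}{}{}': depth seq [1 2 1 0 1 2 1 2 1 0 1 0 1 0 1 0 1 0]
  -> pairs=9 depth=2 groups=6 -> no
String 3 '{{}{{}}}{{}{}}{}': depth seq [1 2 1 2 3 2 1 0 1 2 1 2 1 0 1 0]
  -> pairs=8 depth=3 groups=3 -> no
String 4 '{{{{{{{}}}}}}}': depth seq [1 2 3 4 5 6 7 6 5 4 3 2 1 0]
  -> pairs=7 depth=7 groups=1 -> yes
String 5 '{}{{}{}{}{}{{}}}{}': depth seq [1 0 1 2 1 2 1 2 1 2 1 2 3 2 1 0 1 0]
  -> pairs=9 depth=3 groups=3 -> no

Answer: no no no yes no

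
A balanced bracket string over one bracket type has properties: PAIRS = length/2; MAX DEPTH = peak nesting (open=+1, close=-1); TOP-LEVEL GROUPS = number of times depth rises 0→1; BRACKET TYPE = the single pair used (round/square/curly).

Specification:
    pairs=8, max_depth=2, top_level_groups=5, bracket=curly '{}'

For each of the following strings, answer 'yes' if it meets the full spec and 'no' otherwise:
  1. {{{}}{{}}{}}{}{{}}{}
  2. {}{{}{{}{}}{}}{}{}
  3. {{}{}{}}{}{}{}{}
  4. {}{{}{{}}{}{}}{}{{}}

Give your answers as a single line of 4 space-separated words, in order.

Answer: no no yes no

Derivation:
String 1 '{{{}}{{}}{}}{}{{}}{}': depth seq [1 2 3 2 1 2 3 2 1 2 1 0 1 0 1 2 1 0 1 0]
  -> pairs=10 depth=3 groups=4 -> no
String 2 '{}{{}{{}{}}{}}{}{}': depth seq [1 0 1 2 1 2 3 2 3 2 1 2 1 0 1 0 1 0]
  -> pairs=9 depth=3 groups=4 -> no
String 3 '{{}{}{}}{}{}{}{}': depth seq [1 2 1 2 1 2 1 0 1 0 1 0 1 0 1 0]
  -> pairs=8 depth=2 groups=5 -> yes
String 4 '{}{{}{{}}{}{}}{}{{}}': depth seq [1 0 1 2 1 2 3 2 1 2 1 2 1 0 1 0 1 2 1 0]
  -> pairs=10 depth=3 groups=4 -> no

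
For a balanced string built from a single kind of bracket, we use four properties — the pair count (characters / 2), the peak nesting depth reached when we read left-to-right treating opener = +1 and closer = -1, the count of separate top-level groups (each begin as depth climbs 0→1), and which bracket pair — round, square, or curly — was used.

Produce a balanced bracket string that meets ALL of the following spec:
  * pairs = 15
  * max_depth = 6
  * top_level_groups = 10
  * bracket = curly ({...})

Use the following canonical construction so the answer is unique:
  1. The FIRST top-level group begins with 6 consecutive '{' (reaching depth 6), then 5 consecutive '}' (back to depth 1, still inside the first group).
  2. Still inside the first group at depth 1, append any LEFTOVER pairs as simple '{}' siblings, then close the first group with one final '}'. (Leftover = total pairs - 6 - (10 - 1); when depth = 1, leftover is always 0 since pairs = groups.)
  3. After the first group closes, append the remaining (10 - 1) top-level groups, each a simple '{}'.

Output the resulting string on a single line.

Spec: pairs=15 depth=6 groups=10
Leftover pairs = 15 - 6 - (10-1) = 0
First group: deep chain of depth 6 + 0 sibling pairs
Remaining 9 groups: simple '{}' each

Answer: {{{{{{}}}}}}{}{}{}{}{}{}{}{}{}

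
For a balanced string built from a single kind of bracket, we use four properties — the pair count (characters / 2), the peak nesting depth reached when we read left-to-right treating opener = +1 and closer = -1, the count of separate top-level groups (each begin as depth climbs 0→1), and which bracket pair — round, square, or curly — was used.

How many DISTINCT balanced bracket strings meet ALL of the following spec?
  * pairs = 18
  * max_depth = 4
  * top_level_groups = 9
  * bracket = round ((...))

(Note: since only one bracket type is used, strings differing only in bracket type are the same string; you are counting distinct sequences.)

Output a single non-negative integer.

Answer: 618357

Derivation:
Spec: pairs=18 depth=4 groups=9
Count(depth <= 4) = 1216774
Count(depth <= 3) = 598417
Count(depth == 4) = 1216774 - 598417 = 618357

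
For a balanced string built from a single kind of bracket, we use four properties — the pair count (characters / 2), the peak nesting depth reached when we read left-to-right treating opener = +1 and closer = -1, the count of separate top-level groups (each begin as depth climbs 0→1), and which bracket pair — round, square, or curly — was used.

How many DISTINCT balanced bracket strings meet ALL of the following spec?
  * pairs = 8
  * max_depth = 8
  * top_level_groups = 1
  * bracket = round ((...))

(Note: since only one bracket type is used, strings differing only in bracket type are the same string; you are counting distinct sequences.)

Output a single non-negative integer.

Answer: 1

Derivation:
Spec: pairs=8 depth=8 groups=1
Count(depth <= 8) = 429
Count(depth <= 7) = 428
Count(depth == 8) = 429 - 428 = 1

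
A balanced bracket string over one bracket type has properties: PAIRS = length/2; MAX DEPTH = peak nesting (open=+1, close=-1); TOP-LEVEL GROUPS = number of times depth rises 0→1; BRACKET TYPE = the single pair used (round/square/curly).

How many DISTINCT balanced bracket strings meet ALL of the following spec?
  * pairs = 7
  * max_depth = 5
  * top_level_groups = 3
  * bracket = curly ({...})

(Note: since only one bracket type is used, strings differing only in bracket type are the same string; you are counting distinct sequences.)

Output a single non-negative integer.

Spec: pairs=7 depth=5 groups=3
Count(depth <= 5) = 90
Count(depth <= 4) = 87
Count(depth == 5) = 90 - 87 = 3

Answer: 3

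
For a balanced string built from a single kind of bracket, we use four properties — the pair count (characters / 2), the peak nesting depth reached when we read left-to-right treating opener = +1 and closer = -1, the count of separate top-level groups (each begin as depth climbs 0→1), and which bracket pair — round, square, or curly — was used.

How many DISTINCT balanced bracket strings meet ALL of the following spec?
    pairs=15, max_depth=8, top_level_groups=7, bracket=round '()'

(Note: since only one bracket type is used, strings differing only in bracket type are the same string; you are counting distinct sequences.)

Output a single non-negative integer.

Spec: pairs=15 depth=8 groups=7
Count(depth <= 8) = 149219
Count(depth <= 7) = 149086
Count(depth == 8) = 149219 - 149086 = 133

Answer: 133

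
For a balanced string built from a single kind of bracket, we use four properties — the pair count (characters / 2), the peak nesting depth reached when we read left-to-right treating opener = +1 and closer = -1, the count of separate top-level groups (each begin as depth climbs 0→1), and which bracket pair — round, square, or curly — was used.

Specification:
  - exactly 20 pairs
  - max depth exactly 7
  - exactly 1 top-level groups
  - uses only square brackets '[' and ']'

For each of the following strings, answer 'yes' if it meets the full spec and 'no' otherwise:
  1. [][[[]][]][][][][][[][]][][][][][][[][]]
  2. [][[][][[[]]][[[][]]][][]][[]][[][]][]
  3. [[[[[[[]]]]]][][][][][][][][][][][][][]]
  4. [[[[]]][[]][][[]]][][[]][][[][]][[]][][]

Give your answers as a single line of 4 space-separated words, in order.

String 1 '[][[[]][]][][][][][[][]][][][][][][[][]]': depth seq [1 0 1 2 3 2 1 2 1 0 1 0 1 0 1 0 1 0 1 2 1 2 1 0 1 0 1 0 1 0 1 0 1 0 1 2 1 2 1 0]
  -> pairs=20 depth=3 groups=13 -> no
String 2 '[][[][][[[]]][[[][]]][][]][[]][[][]][]': depth seq [1 0 1 2 1 2 1 2 3 4 3 2 1 2 3 4 3 4 3 2 1 2 1 2 1 0 1 2 1 0 1 2 1 2 1 0 1 0]
  -> pairs=19 depth=4 groups=5 -> no
String 3 '[[[[[[[]]]]]][][][][][][][][][][][][][]]': depth seq [1 2 3 4 5 6 7 6 5 4 3 2 1 2 1 2 1 2 1 2 1 2 1 2 1 2 1 2 1 2 1 2 1 2 1 2 1 2 1 0]
  -> pairs=20 depth=7 groups=1 -> yes
String 4 '[[[[]]][[]][][[]]][][[]][][[][]][[]][][]': depth seq [1 2 3 4 3 2 1 2 3 2 1 2 1 2 3 2 1 0 1 0 1 2 1 0 1 0 1 2 1 2 1 0 1 2 1 0 1 0 1 0]
  -> pairs=20 depth=4 groups=8 -> no

Answer: no no yes no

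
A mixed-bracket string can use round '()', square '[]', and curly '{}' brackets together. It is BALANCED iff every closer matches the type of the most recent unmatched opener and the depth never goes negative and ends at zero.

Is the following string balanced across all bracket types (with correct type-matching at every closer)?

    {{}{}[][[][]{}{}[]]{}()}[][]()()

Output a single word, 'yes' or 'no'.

Answer: yes

Derivation:
pos 0: push '{'; stack = {
pos 1: push '{'; stack = {{
pos 2: '}' matches '{'; pop; stack = {
pos 3: push '{'; stack = {{
pos 4: '}' matches '{'; pop; stack = {
pos 5: push '['; stack = {[
pos 6: ']' matches '['; pop; stack = {
pos 7: push '['; stack = {[
pos 8: push '['; stack = {[[
pos 9: ']' matches '['; pop; stack = {[
pos 10: push '['; stack = {[[
pos 11: ']' matches '['; pop; stack = {[
pos 12: push '{'; stack = {[{
pos 13: '}' matches '{'; pop; stack = {[
pos 14: push '{'; stack = {[{
pos 15: '}' matches '{'; pop; stack = {[
pos 16: push '['; stack = {[[
pos 17: ']' matches '['; pop; stack = {[
pos 18: ']' matches '['; pop; stack = {
pos 19: push '{'; stack = {{
pos 20: '}' matches '{'; pop; stack = {
pos 21: push '('; stack = {(
pos 22: ')' matches '('; pop; stack = {
pos 23: '}' matches '{'; pop; stack = (empty)
pos 24: push '['; stack = [
pos 25: ']' matches '['; pop; stack = (empty)
pos 26: push '['; stack = [
pos 27: ']' matches '['; pop; stack = (empty)
pos 28: push '('; stack = (
pos 29: ')' matches '('; pop; stack = (empty)
pos 30: push '('; stack = (
pos 31: ')' matches '('; pop; stack = (empty)
end: stack empty → VALID
Verdict: properly nested → yes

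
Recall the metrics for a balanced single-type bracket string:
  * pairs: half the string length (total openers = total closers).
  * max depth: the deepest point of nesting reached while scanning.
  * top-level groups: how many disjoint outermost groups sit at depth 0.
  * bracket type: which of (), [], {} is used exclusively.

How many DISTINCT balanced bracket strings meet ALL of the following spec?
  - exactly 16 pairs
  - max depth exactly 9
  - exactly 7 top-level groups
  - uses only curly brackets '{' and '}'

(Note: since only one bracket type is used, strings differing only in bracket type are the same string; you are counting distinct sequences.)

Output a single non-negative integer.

Spec: pairs=16 depth=9 groups=7
Count(depth <= 9) = 572026
Count(depth <= 8) = 571879
Count(depth == 9) = 572026 - 571879 = 147

Answer: 147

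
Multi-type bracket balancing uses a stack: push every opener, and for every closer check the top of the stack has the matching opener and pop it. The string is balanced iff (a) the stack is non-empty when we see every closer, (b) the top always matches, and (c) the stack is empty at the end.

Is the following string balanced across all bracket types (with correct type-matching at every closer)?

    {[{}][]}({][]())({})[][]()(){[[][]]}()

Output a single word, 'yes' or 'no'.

pos 0: push '{'; stack = {
pos 1: push '['; stack = {[
pos 2: push '{'; stack = {[{
pos 3: '}' matches '{'; pop; stack = {[
pos 4: ']' matches '['; pop; stack = {
pos 5: push '['; stack = {[
pos 6: ']' matches '['; pop; stack = {
pos 7: '}' matches '{'; pop; stack = (empty)
pos 8: push '('; stack = (
pos 9: push '{'; stack = ({
pos 10: saw closer ']' but top of stack is '{' (expected '}') → INVALID
Verdict: type mismatch at position 10: ']' closes '{' → no

Answer: no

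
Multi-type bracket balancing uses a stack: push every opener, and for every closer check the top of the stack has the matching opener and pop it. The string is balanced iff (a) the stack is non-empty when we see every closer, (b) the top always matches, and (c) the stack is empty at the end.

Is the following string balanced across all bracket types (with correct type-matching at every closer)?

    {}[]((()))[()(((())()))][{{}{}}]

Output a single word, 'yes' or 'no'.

Answer: yes

Derivation:
pos 0: push '{'; stack = {
pos 1: '}' matches '{'; pop; stack = (empty)
pos 2: push '['; stack = [
pos 3: ']' matches '['; pop; stack = (empty)
pos 4: push '('; stack = (
pos 5: push '('; stack = ((
pos 6: push '('; stack = (((
pos 7: ')' matches '('; pop; stack = ((
pos 8: ')' matches '('; pop; stack = (
pos 9: ')' matches '('; pop; stack = (empty)
pos 10: push '['; stack = [
pos 11: push '('; stack = [(
pos 12: ')' matches '('; pop; stack = [
pos 13: push '('; stack = [(
pos 14: push '('; stack = [((
pos 15: push '('; stack = [(((
pos 16: push '('; stack = [((((
pos 17: ')' matches '('; pop; stack = [(((
pos 18: ')' matches '('; pop; stack = [((
pos 19: push '('; stack = [(((
pos 20: ')' matches '('; pop; stack = [((
pos 21: ')' matches '('; pop; stack = [(
pos 22: ')' matches '('; pop; stack = [
pos 23: ']' matches '['; pop; stack = (empty)
pos 24: push '['; stack = [
pos 25: push '{'; stack = [{
pos 26: push '{'; stack = [{{
pos 27: '}' matches '{'; pop; stack = [{
pos 28: push '{'; stack = [{{
pos 29: '}' matches '{'; pop; stack = [{
pos 30: '}' matches '{'; pop; stack = [
pos 31: ']' matches '['; pop; stack = (empty)
end: stack empty → VALID
Verdict: properly nested → yes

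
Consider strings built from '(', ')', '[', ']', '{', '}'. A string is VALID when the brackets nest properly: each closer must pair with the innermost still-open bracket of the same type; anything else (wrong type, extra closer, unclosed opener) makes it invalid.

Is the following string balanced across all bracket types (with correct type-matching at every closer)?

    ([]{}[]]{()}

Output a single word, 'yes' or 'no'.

pos 0: push '('; stack = (
pos 1: push '['; stack = ([
pos 2: ']' matches '['; pop; stack = (
pos 3: push '{'; stack = ({
pos 4: '}' matches '{'; pop; stack = (
pos 5: push '['; stack = ([
pos 6: ']' matches '['; pop; stack = (
pos 7: saw closer ']' but top of stack is '(' (expected ')') → INVALID
Verdict: type mismatch at position 7: ']' closes '(' → no

Answer: no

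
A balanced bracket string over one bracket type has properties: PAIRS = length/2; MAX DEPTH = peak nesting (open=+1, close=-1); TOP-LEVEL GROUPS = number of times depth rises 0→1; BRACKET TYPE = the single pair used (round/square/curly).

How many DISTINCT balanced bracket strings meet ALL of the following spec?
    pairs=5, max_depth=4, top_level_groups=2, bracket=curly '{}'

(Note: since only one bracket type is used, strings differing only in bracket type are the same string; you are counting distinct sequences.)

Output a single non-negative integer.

Spec: pairs=5 depth=4 groups=2
Count(depth <= 4) = 14
Count(depth <= 3) = 12
Count(depth == 4) = 14 - 12 = 2

Answer: 2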